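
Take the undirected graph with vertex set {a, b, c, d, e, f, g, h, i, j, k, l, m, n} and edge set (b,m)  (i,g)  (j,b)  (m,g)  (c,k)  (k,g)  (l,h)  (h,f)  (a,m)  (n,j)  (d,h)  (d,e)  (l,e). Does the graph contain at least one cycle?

Yes

The graph has 14 vertices, 13 edges, and 2 connected components.
One cycle is d-h-l-e-d.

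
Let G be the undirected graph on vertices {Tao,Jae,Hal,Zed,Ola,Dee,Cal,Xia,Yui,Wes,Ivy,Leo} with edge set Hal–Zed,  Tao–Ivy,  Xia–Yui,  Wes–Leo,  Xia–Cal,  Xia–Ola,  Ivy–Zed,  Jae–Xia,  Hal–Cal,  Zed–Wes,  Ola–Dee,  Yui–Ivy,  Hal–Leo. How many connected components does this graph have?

1

Component: {Tao, Jae, Hal, Zed, Ola, Dee, Cal, Xia, Yui, Wes, Ivy, Leo}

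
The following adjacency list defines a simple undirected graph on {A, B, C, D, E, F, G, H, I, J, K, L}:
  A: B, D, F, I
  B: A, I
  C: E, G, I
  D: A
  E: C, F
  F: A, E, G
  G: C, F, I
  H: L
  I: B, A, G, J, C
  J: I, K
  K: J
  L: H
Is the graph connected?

No

Component: {H, L}
Component: {A, B, C, D, E, F, G, I, J, K}
There are 2 separate components, so the graph is not connected.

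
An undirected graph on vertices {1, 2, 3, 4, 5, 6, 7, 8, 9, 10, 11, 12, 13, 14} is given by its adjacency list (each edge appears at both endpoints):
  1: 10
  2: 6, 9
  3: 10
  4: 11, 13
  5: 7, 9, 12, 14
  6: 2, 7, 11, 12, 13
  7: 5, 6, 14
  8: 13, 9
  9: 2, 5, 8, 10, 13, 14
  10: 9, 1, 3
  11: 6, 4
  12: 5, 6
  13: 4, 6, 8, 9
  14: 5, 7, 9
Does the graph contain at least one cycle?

Yes

|V| = 14, |E| = 20, number of components = 1.
One cycle is 9-13-4-11-6-7-5-9.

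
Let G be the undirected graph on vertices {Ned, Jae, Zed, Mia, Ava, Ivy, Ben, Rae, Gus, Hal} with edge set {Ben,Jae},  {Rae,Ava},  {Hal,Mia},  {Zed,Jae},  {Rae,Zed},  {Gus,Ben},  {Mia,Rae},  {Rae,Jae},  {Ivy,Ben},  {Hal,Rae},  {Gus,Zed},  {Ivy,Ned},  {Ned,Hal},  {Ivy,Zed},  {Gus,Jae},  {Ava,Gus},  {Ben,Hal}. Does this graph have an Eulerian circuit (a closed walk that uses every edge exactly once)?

No

Degrees: Ned:2, Jae:4, Zed:4, Mia:2, Ava:2, Ivy:3, Ben:4, Rae:5, Gus:4, Hal:4
Vertices with odd degree: Ivy, Rae. An Eulerian circuit requires all degrees even.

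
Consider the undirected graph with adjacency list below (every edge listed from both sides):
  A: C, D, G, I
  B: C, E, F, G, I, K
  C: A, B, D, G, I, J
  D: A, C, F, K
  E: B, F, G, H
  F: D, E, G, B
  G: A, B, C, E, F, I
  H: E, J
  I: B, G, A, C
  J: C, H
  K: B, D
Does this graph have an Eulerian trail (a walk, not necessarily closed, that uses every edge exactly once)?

Yes

Degrees: A:4, B:6, C:6, D:4, E:4, F:4, G:6, H:2, I:4, J:2, K:2
Odd-degree vertices: none (0 total).
The non-isolated vertices are connected and exactly 0 have odd degree, so an Eulerian trail exists.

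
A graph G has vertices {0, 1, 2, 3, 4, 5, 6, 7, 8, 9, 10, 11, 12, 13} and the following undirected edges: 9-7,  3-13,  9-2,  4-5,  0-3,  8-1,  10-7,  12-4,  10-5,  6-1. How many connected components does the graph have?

4

Component: {11}
Component: {0, 3, 13}
Component: {1, 6, 8}
Component: {2, 4, 5, 7, 9, 10, 12}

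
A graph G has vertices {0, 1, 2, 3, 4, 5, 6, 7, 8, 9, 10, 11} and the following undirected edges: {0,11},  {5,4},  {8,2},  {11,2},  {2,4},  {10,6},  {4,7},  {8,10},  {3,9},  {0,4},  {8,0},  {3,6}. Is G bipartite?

Yes

A valid 2-coloring puts {1, 4, 6, 8, 9, 11} on one side and {0, 2, 3, 5, 7, 10} on the other; every edge crosses between the two sides.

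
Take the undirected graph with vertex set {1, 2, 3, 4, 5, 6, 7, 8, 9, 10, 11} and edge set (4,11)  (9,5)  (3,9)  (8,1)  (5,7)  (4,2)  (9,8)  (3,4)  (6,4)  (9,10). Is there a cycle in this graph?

|V| = 11, |E| = 10, number of components = 1.
Since 10 = 11 - 1, the graph is a forest and contains no cycle.

No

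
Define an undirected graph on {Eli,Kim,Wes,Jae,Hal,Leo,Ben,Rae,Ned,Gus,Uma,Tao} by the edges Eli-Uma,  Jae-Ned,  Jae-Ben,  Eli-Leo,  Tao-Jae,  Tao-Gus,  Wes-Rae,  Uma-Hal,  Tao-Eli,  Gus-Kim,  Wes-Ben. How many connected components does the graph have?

Component: {Eli, Kim, Wes, Jae, Hal, Leo, Ben, Rae, Ned, Gus, Uma, Tao}

1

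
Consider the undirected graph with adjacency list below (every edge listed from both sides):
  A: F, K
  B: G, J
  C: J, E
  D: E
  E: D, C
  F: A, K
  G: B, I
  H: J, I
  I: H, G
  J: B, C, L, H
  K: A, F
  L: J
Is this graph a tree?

The graph has 12 vertices and 12 edges.
It splits into 2 components, so it cannot be a tree.

No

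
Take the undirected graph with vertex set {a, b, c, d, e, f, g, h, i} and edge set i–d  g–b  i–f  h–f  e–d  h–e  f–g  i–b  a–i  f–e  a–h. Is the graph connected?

No

Component: {c}
Component: {a, b, d, e, f, g, h, i}
No edge joins these 2 groups, so the graph is disconnected.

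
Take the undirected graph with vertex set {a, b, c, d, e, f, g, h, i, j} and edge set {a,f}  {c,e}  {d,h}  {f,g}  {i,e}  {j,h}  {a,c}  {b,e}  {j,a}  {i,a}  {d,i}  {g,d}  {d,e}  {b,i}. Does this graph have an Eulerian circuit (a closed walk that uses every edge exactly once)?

Yes

Degrees: a:4, b:2, c:2, d:4, e:4, f:2, g:2, h:2, i:4, j:2
Every vertex has even degree and the edges form a single connected piece, so an Eulerian circuit exists.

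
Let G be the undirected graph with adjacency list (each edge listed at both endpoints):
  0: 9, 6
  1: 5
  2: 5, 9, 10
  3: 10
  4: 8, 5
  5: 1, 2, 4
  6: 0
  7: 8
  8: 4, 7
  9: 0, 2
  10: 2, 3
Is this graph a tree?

|V| = 11, |E| = 10.
It is connected with exactly 10 edges, hence acyclic — it is a tree.

Yes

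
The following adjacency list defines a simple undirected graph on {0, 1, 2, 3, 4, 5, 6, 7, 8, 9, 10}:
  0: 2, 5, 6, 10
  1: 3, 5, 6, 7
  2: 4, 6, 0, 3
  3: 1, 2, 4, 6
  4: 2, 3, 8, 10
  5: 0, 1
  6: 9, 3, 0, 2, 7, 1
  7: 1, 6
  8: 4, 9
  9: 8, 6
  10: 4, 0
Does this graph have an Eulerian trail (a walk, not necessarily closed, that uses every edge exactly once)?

Yes

Degrees: 0:4, 1:4, 2:4, 3:4, 4:4, 5:2, 6:6, 7:2, 8:2, 9:2, 10:2
Odd-degree vertices: none (0 total).
The non-isolated vertices are connected and exactly 0 have odd degree, so an Eulerian trail exists.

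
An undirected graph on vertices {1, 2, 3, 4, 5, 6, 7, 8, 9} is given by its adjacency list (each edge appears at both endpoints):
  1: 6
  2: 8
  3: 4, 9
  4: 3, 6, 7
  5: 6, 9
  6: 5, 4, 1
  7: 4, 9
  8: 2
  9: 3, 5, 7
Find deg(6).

Neighbors of 6: 1, 4, 5.

3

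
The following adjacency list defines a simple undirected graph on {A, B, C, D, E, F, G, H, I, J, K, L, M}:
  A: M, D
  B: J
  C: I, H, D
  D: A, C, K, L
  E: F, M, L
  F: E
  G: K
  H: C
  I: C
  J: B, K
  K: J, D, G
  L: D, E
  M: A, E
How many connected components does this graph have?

Component: {A, B, C, D, E, F, G, H, I, J, K, L, M}

1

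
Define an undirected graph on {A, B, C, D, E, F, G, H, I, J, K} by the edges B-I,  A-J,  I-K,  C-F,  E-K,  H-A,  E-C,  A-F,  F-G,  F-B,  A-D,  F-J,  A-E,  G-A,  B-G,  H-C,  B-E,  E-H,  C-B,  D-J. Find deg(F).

5

Neighbors of F: A, B, C, G, J.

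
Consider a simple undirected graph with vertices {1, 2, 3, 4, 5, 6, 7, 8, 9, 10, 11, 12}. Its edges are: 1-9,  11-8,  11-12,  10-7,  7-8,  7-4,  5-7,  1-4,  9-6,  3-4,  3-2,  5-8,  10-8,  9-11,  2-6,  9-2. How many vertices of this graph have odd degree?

4

Degrees: 1:2, 2:3, 3:2, 4:3, 5:2, 6:2, 7:4, 8:4, 9:4, 10:2, 11:3, 12:1
Odd-degree vertices: 2, 4, 11, 12.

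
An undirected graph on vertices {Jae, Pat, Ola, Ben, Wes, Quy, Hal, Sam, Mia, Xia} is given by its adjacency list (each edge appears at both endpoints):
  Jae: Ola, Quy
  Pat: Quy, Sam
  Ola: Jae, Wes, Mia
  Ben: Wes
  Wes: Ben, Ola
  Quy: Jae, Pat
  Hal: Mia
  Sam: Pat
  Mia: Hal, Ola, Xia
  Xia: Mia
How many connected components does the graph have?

Component: {Jae, Pat, Ola, Ben, Wes, Quy, Hal, Sam, Mia, Xia}

1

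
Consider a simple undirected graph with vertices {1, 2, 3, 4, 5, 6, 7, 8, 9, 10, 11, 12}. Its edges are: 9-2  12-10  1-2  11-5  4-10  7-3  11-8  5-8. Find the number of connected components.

5

Component: {6}
Component: {3, 7}
Component: {1, 2, 9}
Component: {4, 10, 12}
Component: {5, 8, 11}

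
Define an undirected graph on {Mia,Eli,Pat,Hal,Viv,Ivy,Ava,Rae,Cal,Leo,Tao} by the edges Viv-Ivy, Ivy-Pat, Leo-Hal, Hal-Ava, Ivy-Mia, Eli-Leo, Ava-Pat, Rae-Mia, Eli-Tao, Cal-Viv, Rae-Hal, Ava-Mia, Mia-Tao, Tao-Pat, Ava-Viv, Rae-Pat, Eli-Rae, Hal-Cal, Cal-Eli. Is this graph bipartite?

A valid 2-coloring puts {Ivy, Ava, Rae, Cal, Leo, Tao} on one side and {Mia, Eli, Pat, Hal, Viv} on the other; every edge crosses between the two sides.

Yes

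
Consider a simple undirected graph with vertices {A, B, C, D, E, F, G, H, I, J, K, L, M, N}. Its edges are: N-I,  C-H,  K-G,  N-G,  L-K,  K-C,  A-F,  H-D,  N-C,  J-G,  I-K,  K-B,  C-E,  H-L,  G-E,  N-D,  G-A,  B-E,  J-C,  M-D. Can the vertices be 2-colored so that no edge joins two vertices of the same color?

Partition the vertices as {B, C, D, F, G, I, L} vs {A, E, H, J, K, M, N}. Each listed edge has one endpoint in each part, so the graph is bipartite.

Yes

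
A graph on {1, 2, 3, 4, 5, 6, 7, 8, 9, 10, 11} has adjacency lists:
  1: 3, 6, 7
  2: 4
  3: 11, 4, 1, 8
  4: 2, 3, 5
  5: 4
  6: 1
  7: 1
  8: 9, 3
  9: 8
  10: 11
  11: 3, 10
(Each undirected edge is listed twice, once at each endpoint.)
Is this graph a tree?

|V| = 11, |E| = 10.
It is connected with exactly 10 edges, hence acyclic — it is a tree.

Yes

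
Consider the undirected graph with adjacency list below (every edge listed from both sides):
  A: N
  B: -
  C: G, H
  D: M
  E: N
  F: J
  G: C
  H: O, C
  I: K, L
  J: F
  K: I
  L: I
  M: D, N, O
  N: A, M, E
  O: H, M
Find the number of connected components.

Component: {B}
Component: {F, J}
Component: {I, K, L}
Component: {A, C, D, E, G, H, M, N, O}

4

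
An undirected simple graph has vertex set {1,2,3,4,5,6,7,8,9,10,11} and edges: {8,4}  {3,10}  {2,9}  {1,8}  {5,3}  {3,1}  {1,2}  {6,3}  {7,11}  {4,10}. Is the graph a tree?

No

|V| = 11, |E| = 10.
It is not connected, so it is not a tree.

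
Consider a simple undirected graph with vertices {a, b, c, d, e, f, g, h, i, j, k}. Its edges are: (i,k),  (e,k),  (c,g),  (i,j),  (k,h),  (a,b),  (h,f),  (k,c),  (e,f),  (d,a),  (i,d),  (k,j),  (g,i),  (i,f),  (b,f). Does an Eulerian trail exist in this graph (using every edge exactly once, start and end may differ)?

Yes

Degrees: a:2, b:2, c:2, d:2, e:2, f:4, g:2, h:2, i:5, j:2, k:5
Odd-degree vertices: i, k (2 total).
With 2 odd-degree vertices and all edges in one connected piece, an Eulerian trail exists (from i to k).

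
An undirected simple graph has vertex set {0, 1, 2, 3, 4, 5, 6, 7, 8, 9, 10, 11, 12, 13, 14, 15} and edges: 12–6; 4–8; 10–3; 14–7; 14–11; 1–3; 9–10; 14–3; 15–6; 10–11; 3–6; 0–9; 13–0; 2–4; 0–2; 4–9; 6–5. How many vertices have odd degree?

12

Degrees: 0:3, 1:1, 2:2, 3:4, 4:3, 5:1, 6:4, 7:1, 8:1, 9:3, 10:3, 11:2, 12:1, 13:1, 14:3, 15:1
Odd-degree vertices: 0, 1, 4, 5, 7, 8, 9, 10, 12, 13, 14, 15.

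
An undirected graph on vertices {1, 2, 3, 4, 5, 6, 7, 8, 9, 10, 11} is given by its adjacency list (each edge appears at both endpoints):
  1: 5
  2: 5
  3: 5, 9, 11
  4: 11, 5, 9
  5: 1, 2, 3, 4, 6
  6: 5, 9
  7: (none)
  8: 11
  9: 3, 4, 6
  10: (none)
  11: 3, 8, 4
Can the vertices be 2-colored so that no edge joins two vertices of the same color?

Partition the vertices as {5, 7, 9, 10, 11} vs {1, 2, 3, 4, 6, 8}. Each listed edge has one endpoint in each part, so the graph is bipartite.

Yes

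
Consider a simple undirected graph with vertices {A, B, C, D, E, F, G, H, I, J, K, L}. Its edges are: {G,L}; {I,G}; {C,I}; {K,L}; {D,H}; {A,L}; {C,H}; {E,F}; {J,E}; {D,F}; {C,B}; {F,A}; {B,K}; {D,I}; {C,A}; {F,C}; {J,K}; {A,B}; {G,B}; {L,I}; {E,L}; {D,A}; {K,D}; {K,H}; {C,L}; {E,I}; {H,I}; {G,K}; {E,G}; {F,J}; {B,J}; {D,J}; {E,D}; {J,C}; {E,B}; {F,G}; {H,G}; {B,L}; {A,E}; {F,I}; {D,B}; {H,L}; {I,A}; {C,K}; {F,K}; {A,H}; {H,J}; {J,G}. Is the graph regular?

Degrees: A:8, B:8, C:8, D:8, E:8, F:8, G:8, H:8, I:8, J:8, K:8, L:8
Every vertex has degree 8, so the graph is 8-regular.

Yes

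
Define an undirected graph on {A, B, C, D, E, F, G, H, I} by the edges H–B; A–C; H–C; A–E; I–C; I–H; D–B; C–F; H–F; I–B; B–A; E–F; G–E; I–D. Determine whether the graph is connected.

Yes

A breadth-first search from A visits A, C, B, E, I, F, H, D, G — all 9 vertices — so the graph is connected.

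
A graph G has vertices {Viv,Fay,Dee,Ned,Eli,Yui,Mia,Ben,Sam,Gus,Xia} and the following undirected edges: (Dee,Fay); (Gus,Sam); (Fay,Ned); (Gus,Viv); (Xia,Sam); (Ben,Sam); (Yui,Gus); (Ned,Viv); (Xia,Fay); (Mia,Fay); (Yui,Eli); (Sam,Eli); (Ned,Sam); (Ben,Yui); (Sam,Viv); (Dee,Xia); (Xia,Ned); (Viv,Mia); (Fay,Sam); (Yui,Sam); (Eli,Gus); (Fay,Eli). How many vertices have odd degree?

Degrees: Viv:4, Fay:6, Dee:2, Ned:4, Eli:4, Yui:4, Mia:2, Ben:2, Sam:8, Gus:4, Xia:4
Odd-degree vertices: none.

0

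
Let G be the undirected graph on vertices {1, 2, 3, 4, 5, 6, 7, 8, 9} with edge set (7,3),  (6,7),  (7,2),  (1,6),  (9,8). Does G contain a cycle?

The graph has 9 vertices, 5 edges, and 4 connected components.
A forest on 9 vertices with 4 components has exactly 5 edges, which matches — so no cycle.

No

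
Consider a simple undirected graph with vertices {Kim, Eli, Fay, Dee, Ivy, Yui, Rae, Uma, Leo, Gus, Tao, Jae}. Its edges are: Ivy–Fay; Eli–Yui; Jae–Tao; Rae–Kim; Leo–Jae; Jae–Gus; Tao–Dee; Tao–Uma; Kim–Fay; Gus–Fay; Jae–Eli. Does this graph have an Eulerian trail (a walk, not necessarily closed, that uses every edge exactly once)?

Degrees: Kim:2, Eli:2, Fay:3, Dee:1, Ivy:1, Yui:1, Rae:1, Uma:1, Leo:1, Gus:2, Tao:3, Jae:4
Odd-degree vertices: Fay, Dee, Ivy, Yui, Rae, Uma, Leo, Tao (8 total).
With 8 odd-degree vertices (more than two), no single trail can use every edge.

No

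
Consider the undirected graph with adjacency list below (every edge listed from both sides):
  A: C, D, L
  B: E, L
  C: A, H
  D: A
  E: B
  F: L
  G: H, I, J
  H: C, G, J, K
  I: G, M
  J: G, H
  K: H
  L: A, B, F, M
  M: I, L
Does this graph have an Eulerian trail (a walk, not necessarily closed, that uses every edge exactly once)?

No

Degrees: A:3, B:2, C:2, D:1, E:1, F:1, G:3, H:4, I:2, J:2, K:1, L:4, M:2
Odd-degree vertices: A, D, E, F, G, K (6 total).
An Eulerian trail requires 0 or 2 odd-degree vertices; here there are 6.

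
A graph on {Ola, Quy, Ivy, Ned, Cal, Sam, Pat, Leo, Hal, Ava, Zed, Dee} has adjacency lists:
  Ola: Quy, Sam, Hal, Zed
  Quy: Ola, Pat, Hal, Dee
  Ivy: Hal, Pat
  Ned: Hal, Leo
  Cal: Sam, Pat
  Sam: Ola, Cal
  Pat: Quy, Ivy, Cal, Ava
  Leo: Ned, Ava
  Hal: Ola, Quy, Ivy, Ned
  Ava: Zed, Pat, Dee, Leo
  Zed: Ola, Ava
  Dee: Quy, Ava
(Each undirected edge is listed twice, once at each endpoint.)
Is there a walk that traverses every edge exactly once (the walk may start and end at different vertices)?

Degrees: Ola:4, Quy:4, Ivy:2, Ned:2, Cal:2, Sam:2, Pat:4, Leo:2, Hal:4, Ava:4, Zed:2, Dee:2
Odd-degree vertices: none (0 total).
With 0 odd-degree vertices and all edges in one connected piece, an Eulerian trail exists.

Yes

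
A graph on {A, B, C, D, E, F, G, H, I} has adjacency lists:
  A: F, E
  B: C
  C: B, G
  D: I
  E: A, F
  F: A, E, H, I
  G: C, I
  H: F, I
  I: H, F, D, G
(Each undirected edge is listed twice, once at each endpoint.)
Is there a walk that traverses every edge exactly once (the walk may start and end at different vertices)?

Degrees: A:2, B:1, C:2, D:1, E:2, F:4, G:2, H:2, I:4
Odd-degree vertices: B, D (2 total).
With 2 odd-degree vertices and all edges in one connected piece, an Eulerian trail exists (from B to D).

Yes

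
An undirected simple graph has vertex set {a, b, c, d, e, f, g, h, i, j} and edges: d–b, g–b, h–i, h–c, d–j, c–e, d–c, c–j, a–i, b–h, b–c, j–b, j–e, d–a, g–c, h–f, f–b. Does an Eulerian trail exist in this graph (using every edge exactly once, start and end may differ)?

Yes

Degrees: a:2, b:6, c:6, d:4, e:2, f:2, g:2, h:4, i:2, j:4
Odd-degree vertices: none (0 total).
With 0 odd-degree vertices and all edges in one connected piece, an Eulerian trail exists.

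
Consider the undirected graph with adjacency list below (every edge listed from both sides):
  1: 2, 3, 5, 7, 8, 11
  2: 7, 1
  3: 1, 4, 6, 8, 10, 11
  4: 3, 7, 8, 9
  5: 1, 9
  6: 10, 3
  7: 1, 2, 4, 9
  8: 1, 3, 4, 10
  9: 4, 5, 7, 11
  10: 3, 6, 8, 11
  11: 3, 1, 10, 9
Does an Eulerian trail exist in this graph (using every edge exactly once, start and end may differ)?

Yes

Degrees: 1:6, 2:2, 3:6, 4:4, 5:2, 6:2, 7:4, 8:4, 9:4, 10:4, 11:4
Odd-degree vertices: none (0 total).
The non-isolated vertices are connected and exactly 0 have odd degree, so an Eulerian trail exists.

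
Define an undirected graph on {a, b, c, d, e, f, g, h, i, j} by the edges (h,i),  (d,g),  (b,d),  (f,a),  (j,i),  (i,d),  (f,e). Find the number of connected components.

3

Component: {c}
Component: {a, e, f}
Component: {b, d, g, h, i, j}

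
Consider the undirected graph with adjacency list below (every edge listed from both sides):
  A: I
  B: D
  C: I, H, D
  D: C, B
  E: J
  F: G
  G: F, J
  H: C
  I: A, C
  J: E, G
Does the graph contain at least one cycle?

The graph has 10 vertices, 8 edges, and 2 connected components.
Since 8 = 10 - 2, the graph is a forest and contains no cycle.

No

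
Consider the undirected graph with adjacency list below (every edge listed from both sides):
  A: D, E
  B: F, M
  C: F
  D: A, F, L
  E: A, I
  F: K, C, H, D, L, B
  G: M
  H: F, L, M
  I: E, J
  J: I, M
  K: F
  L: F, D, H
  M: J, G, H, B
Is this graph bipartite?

H-L-F-H is an odd cycle (length 3), and a bipartite graph can contain only even cycles.

No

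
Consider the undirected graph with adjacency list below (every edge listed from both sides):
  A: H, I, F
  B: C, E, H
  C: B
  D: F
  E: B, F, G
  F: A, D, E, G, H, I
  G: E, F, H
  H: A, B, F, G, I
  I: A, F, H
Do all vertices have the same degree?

No

Degrees: A:3, B:3, C:1, D:1, E:3, F:6, G:3, H:5, I:3
Degrees are not all equal (e.g. deg(C)=1 but deg(F)=6); not regular.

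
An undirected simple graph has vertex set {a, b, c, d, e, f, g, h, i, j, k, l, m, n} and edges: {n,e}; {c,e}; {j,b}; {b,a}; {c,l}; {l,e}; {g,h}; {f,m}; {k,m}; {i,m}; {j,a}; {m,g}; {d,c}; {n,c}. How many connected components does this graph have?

3

Component: {a, b, j}
Component: {c, d, e, l, n}
Component: {f, g, h, i, k, m}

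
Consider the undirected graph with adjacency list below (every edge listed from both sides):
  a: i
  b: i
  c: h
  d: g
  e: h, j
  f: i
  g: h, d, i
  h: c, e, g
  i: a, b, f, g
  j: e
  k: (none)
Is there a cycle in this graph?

The graph has 11 vertices, 9 edges, and 2 connected components.
A forest on 11 vertices with 2 components has exactly 9 edges, which matches — so no cycle.

No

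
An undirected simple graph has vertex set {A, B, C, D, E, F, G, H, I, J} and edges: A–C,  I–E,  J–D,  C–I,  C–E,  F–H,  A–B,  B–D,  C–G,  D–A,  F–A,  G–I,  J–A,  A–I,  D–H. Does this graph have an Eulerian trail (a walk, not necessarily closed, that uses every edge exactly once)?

Yes

Degrees: A:6, B:2, C:4, D:4, E:2, F:2, G:2, H:2, I:4, J:2
Odd-degree vertices: none (0 total).
The non-isolated vertices are connected and exactly 0 have odd degree, so an Eulerian trail exists.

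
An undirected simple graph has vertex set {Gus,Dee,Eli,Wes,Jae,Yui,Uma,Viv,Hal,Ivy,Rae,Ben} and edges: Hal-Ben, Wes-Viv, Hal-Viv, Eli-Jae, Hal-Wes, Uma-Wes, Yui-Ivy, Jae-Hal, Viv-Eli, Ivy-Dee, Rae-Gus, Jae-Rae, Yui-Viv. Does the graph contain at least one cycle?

Yes

|V| = 12, |E| = 13, number of components = 1.
One cycle is Hal-Wes-Viv-Hal.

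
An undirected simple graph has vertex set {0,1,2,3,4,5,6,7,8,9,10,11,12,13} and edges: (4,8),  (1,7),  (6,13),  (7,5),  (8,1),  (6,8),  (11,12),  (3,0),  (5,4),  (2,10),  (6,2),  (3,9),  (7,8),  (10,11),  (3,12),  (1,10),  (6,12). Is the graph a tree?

The graph has 14 vertices and 17 edges.
A tree on 14 vertices has exactly 13 edges; this graph has 17, so it contains a cycle and is not a tree.

No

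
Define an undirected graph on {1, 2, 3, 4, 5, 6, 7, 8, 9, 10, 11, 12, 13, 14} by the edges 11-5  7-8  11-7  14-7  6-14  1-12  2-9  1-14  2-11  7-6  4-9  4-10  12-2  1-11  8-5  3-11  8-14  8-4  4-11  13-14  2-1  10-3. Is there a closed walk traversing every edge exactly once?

No

Degrees: 1:4, 2:4, 3:2, 4:4, 5:2, 6:2, 7:4, 8:4, 9:2, 10:2, 11:6, 12:2, 13:1, 14:5
Vertices with odd degree: 13, 14. An Eulerian circuit requires all degrees even.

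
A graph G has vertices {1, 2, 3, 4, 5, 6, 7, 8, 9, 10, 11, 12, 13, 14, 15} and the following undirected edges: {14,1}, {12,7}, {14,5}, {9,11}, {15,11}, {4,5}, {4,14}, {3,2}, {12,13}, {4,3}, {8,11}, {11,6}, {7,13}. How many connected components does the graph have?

4

Component: {10}
Component: {7, 12, 13}
Component: {6, 8, 9, 11, 15}
Component: {1, 2, 3, 4, 5, 14}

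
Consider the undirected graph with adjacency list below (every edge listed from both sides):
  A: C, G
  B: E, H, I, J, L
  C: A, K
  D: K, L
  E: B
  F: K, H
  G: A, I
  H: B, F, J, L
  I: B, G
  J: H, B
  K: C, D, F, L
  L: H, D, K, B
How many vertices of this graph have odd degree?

Degrees: A:2, B:5, C:2, D:2, E:1, F:2, G:2, H:4, I:2, J:2, K:4, L:4
Odd-degree vertices: B, E.

2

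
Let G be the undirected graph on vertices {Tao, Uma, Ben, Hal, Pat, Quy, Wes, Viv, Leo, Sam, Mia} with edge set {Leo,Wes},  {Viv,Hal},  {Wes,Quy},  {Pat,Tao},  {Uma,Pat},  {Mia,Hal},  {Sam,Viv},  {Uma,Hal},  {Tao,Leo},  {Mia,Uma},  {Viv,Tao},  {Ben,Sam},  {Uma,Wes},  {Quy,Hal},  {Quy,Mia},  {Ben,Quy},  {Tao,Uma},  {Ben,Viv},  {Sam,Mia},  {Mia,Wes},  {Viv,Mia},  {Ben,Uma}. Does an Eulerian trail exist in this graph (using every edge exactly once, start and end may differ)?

Yes

Degrees: Tao:4, Uma:6, Ben:4, Hal:4, Pat:2, Quy:4, Wes:4, Viv:5, Leo:2, Sam:3, Mia:6
Odd-degree vertices: Viv, Sam (2 total).
With 2 odd-degree vertices and all edges in one connected piece, an Eulerian trail exists (from Viv to Sam).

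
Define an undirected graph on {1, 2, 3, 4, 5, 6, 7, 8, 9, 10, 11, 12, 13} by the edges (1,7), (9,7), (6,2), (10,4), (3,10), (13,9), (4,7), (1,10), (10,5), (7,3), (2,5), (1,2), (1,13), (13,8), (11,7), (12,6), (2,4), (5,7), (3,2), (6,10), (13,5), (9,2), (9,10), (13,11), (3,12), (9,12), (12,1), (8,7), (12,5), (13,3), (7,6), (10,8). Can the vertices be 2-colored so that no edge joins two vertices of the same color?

Yes

A valid 2-coloring puts {2, 7, 10, 12, 13} on one side and {1, 3, 4, 5, 6, 8, 9, 11} on the other; every edge crosses between the two sides.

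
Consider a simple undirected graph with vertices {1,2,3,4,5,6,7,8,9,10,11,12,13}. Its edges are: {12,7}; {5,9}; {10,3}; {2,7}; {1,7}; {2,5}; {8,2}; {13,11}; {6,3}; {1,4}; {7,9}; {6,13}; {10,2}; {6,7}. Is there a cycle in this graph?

|V| = 13, |E| = 14, number of components = 1.
Since 14 > 13 - 1, a cycle must exist; for instance 7-9-5-2-7.

Yes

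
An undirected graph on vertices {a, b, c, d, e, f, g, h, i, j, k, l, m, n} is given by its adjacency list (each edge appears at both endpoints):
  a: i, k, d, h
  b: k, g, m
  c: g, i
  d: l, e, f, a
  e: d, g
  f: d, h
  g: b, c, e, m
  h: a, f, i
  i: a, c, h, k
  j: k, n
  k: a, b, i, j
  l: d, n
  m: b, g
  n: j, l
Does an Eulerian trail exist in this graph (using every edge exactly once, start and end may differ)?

Yes

Degrees: a:4, b:3, c:2, d:4, e:2, f:2, g:4, h:3, i:4, j:2, k:4, l:2, m:2, n:2
Odd-degree vertices: b, h (2 total).
With 2 odd-degree vertices and all edges in one connected piece, an Eulerian trail exists (from b to h).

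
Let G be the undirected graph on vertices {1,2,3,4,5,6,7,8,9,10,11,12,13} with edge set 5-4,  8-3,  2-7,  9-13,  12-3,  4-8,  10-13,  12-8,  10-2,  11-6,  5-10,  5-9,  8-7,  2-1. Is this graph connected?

No

Component: {6, 11}
Component: {1, 2, 3, 4, 5, 7, 8, 9, 10, 12, 13}
No edge joins these 2 groups, so the graph is disconnected.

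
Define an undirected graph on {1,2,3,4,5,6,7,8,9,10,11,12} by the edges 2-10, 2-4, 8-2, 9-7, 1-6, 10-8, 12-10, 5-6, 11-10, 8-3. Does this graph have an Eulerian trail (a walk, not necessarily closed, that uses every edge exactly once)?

No

Degrees: 1:1, 2:3, 3:1, 4:1, 5:1, 6:2, 7:1, 8:3, 9:1, 10:4, 11:1, 12:1
Odd-degree vertices: 1, 2, 3, 4, 5, 7, 8, 9, 11, 12 (10 total).
With 10 odd-degree vertices (more than two), no single trail can use every edge.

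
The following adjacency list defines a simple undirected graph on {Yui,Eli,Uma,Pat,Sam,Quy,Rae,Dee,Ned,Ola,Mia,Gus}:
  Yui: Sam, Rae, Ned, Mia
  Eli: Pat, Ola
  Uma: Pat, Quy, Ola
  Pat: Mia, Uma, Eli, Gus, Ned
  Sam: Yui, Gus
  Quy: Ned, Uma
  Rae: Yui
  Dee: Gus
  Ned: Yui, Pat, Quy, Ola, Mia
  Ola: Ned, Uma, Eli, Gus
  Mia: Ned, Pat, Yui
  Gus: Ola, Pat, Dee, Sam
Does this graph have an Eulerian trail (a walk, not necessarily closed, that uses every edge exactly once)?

Degrees: Yui:4, Eli:2, Uma:3, Pat:5, Sam:2, Quy:2, Rae:1, Dee:1, Ned:5, Ola:4, Mia:3, Gus:4
Odd-degree vertices: Uma, Pat, Rae, Dee, Ned, Mia (6 total).
An Eulerian trail requires 0 or 2 odd-degree vertices; here there are 6.

No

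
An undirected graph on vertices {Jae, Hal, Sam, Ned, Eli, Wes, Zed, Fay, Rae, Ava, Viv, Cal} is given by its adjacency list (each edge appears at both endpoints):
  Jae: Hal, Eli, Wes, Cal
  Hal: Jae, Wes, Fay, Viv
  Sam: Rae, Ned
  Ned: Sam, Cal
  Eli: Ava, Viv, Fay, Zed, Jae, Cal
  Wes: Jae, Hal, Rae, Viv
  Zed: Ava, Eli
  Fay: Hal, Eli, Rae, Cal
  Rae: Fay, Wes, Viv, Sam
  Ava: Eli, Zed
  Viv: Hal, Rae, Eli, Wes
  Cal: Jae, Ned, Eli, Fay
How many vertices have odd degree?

Degrees: Jae:4, Hal:4, Sam:2, Ned:2, Eli:6, Wes:4, Zed:2, Fay:4, Rae:4, Ava:2, Viv:4, Cal:4
Odd-degree vertices: none.

0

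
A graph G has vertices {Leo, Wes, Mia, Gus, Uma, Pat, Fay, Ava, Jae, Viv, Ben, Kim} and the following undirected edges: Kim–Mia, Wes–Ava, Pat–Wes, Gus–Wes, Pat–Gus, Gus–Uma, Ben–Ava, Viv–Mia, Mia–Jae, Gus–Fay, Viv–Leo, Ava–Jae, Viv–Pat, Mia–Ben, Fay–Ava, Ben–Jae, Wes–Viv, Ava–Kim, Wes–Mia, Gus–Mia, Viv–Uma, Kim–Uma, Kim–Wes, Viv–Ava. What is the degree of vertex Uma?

3

Neighbors of Uma: Gus, Viv, Kim.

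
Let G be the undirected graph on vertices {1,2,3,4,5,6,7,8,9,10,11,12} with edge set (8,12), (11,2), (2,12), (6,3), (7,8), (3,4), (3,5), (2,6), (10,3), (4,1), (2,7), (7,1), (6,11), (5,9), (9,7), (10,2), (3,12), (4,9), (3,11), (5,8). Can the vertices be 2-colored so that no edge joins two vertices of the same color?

No

11-6-3-11 is an odd cycle (length 3), and a bipartite graph can contain only even cycles.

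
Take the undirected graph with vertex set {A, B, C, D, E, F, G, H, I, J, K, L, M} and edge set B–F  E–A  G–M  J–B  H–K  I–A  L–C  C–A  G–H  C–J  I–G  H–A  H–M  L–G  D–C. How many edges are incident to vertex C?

4

Neighbors of C: A, D, J, L.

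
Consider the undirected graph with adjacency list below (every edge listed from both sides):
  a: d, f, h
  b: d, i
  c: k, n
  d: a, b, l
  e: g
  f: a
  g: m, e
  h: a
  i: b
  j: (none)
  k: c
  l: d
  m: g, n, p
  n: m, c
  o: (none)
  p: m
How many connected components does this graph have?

4

Component: {j}
Component: {o}
Component: {a, b, d, f, h, i, l}
Component: {c, e, g, k, m, n, p}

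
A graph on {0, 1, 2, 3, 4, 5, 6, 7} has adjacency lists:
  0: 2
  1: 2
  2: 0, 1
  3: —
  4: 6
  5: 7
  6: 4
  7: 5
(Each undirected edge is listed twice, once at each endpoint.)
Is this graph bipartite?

Yes

Partition the vertices as {2, 3, 6, 7} vs {0, 1, 4, 5}. Each listed edge has one endpoint in each part, so the graph is bipartite.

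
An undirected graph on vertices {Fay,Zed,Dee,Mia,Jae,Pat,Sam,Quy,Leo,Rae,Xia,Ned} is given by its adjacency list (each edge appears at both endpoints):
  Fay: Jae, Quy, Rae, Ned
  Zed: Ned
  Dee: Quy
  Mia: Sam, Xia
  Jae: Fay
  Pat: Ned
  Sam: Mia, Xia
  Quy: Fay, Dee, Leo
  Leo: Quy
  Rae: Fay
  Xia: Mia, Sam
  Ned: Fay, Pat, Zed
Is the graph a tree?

No

The graph has 12 vertices and 11 edges.
It splits into 2 components, so it cannot be a tree.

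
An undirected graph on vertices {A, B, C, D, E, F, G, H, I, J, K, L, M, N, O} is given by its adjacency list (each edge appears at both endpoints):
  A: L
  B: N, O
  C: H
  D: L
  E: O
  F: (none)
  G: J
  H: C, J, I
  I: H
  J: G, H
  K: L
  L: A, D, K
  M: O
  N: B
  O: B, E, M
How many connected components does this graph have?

4

Component: {F}
Component: {A, D, K, L}
Component: {B, E, M, N, O}
Component: {C, G, H, I, J}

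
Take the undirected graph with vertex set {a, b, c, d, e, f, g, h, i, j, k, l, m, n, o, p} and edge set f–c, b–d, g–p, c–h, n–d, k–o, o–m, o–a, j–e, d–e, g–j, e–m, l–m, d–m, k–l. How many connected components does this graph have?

Component: {i}
Component: {c, f, h}
Component: {a, b, d, e, g, j, k, l, m, n, o, p}

3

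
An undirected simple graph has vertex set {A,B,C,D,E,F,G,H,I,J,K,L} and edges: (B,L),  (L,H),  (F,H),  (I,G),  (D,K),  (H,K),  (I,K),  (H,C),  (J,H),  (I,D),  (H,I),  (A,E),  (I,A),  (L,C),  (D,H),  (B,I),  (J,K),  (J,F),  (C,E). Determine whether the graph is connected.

A breadth-first search from A visits A, I, E, B, G, K, D, H, C, L, J, F — all 12 vertices — so the graph is connected.

Yes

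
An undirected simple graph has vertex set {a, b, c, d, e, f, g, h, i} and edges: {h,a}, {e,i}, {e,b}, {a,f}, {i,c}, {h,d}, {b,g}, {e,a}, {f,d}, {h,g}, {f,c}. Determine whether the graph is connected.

Yes

A breadth-first search from a visits a, f, e, h, d, c, b, i, g — all 9 vertices — so the graph is connected.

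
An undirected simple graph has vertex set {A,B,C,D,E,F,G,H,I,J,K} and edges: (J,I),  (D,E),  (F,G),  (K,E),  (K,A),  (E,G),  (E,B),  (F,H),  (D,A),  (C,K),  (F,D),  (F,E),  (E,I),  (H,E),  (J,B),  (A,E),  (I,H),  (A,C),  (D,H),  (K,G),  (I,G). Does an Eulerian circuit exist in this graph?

Yes

Degrees: A:4, B:2, C:2, D:4, E:8, F:4, G:4, H:4, I:4, J:2, K:4
Every vertex has even degree and the edges form a single connected piece, so an Eulerian circuit exists.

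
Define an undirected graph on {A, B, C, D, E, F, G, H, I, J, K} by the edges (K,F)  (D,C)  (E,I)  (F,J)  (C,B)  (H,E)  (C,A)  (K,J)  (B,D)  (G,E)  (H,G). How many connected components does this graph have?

Component: {F, J, K}
Component: {A, B, C, D}
Component: {E, G, H, I}

3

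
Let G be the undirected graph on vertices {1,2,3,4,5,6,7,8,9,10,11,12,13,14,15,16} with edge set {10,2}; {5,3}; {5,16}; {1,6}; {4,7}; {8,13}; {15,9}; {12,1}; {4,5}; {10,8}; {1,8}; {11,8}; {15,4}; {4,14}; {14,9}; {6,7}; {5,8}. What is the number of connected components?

1

Component: {1, 2, 3, 4, 5, 6, 7, 8, 9, 10, 11, 12, 13, 14, 15, 16}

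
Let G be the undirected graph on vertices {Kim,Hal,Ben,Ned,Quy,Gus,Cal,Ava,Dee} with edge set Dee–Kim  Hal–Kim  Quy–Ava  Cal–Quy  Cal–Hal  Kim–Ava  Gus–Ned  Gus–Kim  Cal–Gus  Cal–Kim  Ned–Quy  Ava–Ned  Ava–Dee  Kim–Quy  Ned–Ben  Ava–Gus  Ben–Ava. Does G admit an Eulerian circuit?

Yes

Degrees: Kim:6, Hal:2, Ben:2, Ned:4, Quy:4, Gus:4, Cal:4, Ava:6, Dee:2
Every vertex has even degree and the edges form a single connected piece, so an Eulerian circuit exists.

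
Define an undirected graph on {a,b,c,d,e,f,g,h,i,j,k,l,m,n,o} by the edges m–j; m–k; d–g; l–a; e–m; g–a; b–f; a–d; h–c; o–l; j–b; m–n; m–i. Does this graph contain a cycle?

Yes

The graph has 15 vertices, 13 edges, and 3 connected components.
One cycle is a-d-g-a.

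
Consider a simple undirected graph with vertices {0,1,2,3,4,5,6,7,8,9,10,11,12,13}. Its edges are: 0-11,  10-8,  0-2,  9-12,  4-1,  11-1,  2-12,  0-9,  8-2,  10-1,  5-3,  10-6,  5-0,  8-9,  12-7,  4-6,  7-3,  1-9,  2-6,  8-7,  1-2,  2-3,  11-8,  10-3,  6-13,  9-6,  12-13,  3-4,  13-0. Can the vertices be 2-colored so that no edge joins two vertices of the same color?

A valid 2-coloring puts {2, 4, 5, 7, 9, 10, 11, 13} on one side and {0, 1, 3, 6, 8, 12} on the other; every edge crosses between the two sides.

Yes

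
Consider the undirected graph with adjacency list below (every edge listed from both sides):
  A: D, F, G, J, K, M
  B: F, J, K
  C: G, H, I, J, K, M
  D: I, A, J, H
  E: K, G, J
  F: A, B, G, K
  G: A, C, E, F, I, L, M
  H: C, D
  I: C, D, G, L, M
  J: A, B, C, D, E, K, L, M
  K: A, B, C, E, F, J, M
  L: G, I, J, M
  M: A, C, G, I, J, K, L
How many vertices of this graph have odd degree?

Degrees: A:6, B:3, C:6, D:4, E:3, F:4, G:7, H:2, I:5, J:8, K:7, L:4, M:7
Odd-degree vertices: B, E, G, I, K, M.

6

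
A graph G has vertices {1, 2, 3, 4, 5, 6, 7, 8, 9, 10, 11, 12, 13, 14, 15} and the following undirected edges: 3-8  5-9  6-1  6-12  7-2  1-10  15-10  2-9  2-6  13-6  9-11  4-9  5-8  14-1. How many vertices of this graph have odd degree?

Degrees: 1:3, 2:3, 3:1, 4:1, 5:2, 6:4, 7:1, 8:2, 9:4, 10:2, 11:1, 12:1, 13:1, 14:1, 15:1
Odd-degree vertices: 1, 2, 3, 4, 7, 11, 12, 13, 14, 15.

10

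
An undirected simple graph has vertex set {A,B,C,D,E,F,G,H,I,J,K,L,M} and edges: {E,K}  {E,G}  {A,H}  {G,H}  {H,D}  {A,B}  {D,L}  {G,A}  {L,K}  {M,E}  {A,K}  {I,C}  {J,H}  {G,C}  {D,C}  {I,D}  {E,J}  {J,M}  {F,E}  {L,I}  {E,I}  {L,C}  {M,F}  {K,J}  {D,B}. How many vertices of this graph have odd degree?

Degrees: A:4, B:2, C:4, D:5, E:6, F:2, G:4, H:4, I:4, J:4, K:4, L:4, M:3
Odd-degree vertices: D, M.

2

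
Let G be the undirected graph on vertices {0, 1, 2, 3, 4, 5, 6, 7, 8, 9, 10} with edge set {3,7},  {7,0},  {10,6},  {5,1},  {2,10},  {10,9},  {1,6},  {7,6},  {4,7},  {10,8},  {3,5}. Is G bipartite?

No

The cycle 1-5-3-7-6-1 has length 5, which is odd, so the graph is not bipartite.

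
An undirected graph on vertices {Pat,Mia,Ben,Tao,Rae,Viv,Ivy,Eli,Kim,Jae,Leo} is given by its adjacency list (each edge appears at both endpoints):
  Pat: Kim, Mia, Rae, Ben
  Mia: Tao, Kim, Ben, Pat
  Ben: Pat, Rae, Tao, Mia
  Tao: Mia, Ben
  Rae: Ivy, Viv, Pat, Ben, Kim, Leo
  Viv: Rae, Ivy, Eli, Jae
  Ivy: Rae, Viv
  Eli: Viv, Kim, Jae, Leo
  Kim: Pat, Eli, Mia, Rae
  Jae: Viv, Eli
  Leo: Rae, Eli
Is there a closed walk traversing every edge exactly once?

Yes

Degrees: Pat:4, Mia:4, Ben:4, Tao:2, Rae:6, Viv:4, Ivy:2, Eli:4, Kim:4, Jae:2, Leo:2
Every vertex has even degree and the edges form a single connected piece, so an Eulerian circuit exists.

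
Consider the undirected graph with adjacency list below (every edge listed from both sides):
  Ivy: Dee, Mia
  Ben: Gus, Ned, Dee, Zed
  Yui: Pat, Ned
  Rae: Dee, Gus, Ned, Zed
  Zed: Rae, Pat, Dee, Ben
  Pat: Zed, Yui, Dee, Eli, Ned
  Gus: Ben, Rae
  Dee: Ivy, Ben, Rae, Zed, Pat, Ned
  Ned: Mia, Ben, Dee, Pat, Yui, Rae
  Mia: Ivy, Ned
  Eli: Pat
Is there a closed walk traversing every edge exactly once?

Degrees: Ivy:2, Ben:4, Yui:2, Rae:4, Zed:4, Pat:5, Gus:2, Dee:6, Ned:6, Mia:2, Eli:1
Pat, Eli have odd degree; an Eulerian circuit needs every degree to be even, so none exists.

No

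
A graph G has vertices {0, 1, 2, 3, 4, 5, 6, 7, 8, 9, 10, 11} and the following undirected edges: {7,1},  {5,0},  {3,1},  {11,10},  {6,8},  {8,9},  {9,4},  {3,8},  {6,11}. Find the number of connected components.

3

Component: {2}
Component: {0, 5}
Component: {1, 3, 4, 6, 7, 8, 9, 10, 11}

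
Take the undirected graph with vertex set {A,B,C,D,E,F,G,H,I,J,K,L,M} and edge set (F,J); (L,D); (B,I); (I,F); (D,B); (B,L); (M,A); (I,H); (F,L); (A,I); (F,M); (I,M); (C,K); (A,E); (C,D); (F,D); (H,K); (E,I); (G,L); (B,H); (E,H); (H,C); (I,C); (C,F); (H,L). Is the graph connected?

Starting from A and exploring outward reaches every vertex (A, M, E, I, F, H, B, C, D, J, L, K, G); the graph is connected.

Yes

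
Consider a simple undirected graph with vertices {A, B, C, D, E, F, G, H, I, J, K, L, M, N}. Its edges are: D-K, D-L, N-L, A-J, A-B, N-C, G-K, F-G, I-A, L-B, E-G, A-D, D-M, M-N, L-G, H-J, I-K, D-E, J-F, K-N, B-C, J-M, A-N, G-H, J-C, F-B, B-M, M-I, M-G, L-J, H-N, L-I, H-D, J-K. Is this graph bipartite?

Color {B, D, G, I, J, N} black and {A, C, E, F, H, K, L, M} white. No edge joins two same-colored vertices, so the graph is bipartite.

Yes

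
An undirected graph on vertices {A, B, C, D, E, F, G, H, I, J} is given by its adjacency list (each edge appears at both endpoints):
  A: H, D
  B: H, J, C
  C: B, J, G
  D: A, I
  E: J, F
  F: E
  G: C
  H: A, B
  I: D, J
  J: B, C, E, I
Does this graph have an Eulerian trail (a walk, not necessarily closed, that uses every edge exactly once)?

Degrees: A:2, B:3, C:3, D:2, E:2, F:1, G:1, H:2, I:2, J:4
Odd-degree vertices: B, C, F, G (4 total).
With 4 odd-degree vertices (more than two), no single trail can use every edge.

No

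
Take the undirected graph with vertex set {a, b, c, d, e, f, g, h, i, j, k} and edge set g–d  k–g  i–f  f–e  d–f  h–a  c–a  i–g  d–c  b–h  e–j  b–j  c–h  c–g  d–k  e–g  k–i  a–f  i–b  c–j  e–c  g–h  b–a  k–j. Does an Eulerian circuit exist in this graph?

Degrees: a:4, b:4, c:6, d:4, e:4, f:4, g:6, h:4, i:4, j:4, k:4
All degrees are even and the non-isolated vertices are connected — an Eulerian circuit exists.

Yes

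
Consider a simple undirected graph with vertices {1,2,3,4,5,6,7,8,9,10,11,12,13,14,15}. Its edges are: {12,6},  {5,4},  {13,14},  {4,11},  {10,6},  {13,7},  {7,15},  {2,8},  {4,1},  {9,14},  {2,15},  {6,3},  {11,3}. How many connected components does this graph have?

2

Component: {2, 7, 8, 9, 13, 14, 15}
Component: {1, 3, 4, 5, 6, 10, 11, 12}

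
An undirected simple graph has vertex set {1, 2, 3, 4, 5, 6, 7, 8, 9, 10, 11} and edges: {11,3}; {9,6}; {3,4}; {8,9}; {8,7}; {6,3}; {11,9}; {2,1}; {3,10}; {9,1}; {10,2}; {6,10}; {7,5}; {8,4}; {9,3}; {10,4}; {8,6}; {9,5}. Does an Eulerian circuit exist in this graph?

No

Degrees: 1:2, 2:2, 3:5, 4:3, 5:2, 6:4, 7:2, 8:4, 9:6, 10:4, 11:2
Vertices with odd degree: 3, 4. An Eulerian circuit requires all degrees even.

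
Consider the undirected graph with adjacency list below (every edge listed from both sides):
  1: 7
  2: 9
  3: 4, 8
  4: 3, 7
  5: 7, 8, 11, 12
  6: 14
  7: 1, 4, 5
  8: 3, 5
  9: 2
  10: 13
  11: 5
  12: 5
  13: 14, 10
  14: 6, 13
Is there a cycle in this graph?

Yes

The graph has 14 vertices, 12 edges, and 3 connected components.
Since 12 > 14 - 3, a cycle must exist; for instance 7-5-8-3-4-7.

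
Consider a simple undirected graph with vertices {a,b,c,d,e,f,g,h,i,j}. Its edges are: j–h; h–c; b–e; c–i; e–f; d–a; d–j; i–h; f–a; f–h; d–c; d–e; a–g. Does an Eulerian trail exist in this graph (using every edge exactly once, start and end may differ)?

No

Degrees: a:3, b:1, c:3, d:4, e:3, f:3, g:1, h:4, i:2, j:2
Odd-degree vertices: a, b, c, e, f, g (6 total).
An Eulerian trail requires 0 or 2 odd-degree vertices; here there are 6.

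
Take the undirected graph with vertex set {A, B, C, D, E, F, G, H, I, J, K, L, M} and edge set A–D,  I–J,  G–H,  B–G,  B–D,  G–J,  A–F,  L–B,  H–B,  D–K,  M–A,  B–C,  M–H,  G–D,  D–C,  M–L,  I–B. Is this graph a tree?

No

|V| = 13, |E| = 17.
It is not connected, so it is not a tree.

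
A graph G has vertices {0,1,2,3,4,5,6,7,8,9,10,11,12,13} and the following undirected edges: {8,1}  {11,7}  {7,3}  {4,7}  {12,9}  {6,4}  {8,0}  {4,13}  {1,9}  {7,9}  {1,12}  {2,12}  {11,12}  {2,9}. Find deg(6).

1

Neighbors of 6: 4.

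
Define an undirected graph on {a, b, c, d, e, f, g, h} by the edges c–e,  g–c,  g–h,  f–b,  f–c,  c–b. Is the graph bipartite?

The cycle b-f-c-b has length 3, which is odd, so the graph is not bipartite.

No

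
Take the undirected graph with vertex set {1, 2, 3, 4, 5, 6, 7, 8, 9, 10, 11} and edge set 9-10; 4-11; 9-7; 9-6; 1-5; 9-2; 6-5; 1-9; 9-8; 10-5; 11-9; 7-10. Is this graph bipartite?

No

The cycle 10-7-9-10 has length 3, which is odd, so the graph is not bipartite.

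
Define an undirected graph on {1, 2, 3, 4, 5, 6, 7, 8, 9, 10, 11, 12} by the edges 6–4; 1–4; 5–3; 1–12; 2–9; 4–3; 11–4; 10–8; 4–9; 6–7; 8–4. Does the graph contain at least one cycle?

No

The graph has 12 vertices, 11 edges, and 1 connected component.
Since 11 = 12 - 1, the graph is a forest and contains no cycle.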